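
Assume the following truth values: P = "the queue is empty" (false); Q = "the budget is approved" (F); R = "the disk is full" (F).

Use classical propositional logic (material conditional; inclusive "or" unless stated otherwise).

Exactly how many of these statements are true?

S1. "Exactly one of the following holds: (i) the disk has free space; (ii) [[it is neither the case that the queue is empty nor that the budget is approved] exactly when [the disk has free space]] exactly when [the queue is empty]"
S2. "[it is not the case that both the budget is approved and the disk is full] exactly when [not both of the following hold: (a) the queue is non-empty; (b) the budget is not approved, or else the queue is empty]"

1

S1: This is not R xor (((P nor Q) iff not R) iff P).

not R = not False = True
P nor Q = False nor False = True
not R = not False = True
(P nor Q) iff not R = True iff True = True
((P nor Q) iff not R) iff P = True iff False = False
not R xor (((P nor Q) iff not R) iff P) = True xor False = True
Thus S1 is true.

S2: Formalization: (Q nand R) iff (not P nand (not Q or P))

Q nand R = False nand False = True
not P = not False = True
not Q = not False = True
not Q or P = True or False = True
not P nand (not Q or P) = True nand True = False
(Q nand R) iff (not P nand (not Q or P)) = True iff False = False
Thus S2 is false.

1 of the 2 statements is true.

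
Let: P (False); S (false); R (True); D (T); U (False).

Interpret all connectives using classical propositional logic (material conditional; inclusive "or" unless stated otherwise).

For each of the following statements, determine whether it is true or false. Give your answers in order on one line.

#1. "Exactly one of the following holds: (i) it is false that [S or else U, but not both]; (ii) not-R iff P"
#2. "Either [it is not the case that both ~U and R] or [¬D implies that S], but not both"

#1 F, #2 T

#1: Parsed as not (S xor U) xor (not R iff P)

S xor U = False xor False = False
not (S xor U) = not False = True
not R = not True = False
not R iff P = False iff False = True
not (S xor U) xor (not R iff P) = True xor True = False
Hence #1 is false.

#2: Parsed as (not U nand R) xor (not D -> S)

not U = not False = True
not U nand R = True nand True = False
not D = not True = False
not D -> S = False -> False = True
(not U nand R) xor (not D -> S) = False xor True = True
Hence #2 is true.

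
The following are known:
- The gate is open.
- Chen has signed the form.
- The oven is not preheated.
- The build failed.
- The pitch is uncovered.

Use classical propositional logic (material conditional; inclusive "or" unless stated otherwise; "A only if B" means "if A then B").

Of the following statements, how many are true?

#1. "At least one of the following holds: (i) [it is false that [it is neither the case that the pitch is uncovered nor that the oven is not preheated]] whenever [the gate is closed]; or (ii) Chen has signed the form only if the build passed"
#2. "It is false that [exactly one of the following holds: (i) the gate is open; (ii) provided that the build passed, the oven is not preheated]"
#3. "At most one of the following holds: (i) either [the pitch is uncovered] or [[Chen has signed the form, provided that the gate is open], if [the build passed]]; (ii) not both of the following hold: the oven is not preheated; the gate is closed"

2

Let P = "the gate is open" (True), U = "the pitch is covered" (False), R = "the oven is preheated" (False), Q = "Chen has signed the form" (True), S = "the build passed" (False).

#1: This is (not P -> not (not U nor not R)) or (Q -> S).

not P = not True = False
not U = not False = True
not R = not False = True
not U nor not R = True nor True = False
not (not U nor not R) = not False = True
not P -> not (not U nor not R) = False -> True = True
Q -> S = True -> False = False
(not P -> not (not U nor not R)) or (Q -> S) = True or False = True
Hence #1 is true.

#2: In symbols: not (P xor (S -> not R))

not R = not False = True
S -> not R = False -> True = True
P xor (S -> not R) = True xor True = False
not (P xor (S -> not R)) = not False = True
So #2 is true.

#3: In symbols: (not U or (S -> (P -> Q))) nand (not R nand not P)

not U = not False = True
P -> Q = True -> True = True
S -> (P -> Q) = False -> True = True
not U or (S -> (P -> Q)) = True or True = True
not R = not False = True
not P = not True = False
not R nand not P = True nand False = True
(not U or (S -> (P -> Q))) nand (not R nand not P) = True nand True = False
So #3 is false.

True statements: 2 (#1, #2).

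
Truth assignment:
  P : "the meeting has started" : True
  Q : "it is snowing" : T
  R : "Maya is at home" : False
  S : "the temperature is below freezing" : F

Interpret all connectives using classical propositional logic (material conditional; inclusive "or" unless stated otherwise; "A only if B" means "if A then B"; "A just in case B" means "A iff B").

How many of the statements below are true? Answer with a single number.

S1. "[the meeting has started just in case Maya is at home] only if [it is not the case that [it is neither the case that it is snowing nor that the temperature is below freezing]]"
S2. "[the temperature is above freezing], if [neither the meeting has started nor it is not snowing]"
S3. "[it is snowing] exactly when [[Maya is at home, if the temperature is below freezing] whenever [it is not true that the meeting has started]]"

3

S1: This is (P ↔ R) → ¬(Q ↓ S).

P ↔ R = T ↔ F = F
Q ↓ S = T ↓ F = F
¬(Q ↓ S) = ¬F = T
(P ↔ R) → ¬(Q ↓ S) = F → T = T
Thus S1 is true.

S2: This is (P ↓ ¬Q) → ¬S.

¬Q = ¬T = F
P ↓ ¬Q = T ↓ F = F
¬S = ¬F = T
(P ↓ ¬Q) → ¬S = F → T = T
So S2 is true.

S3: This is Q ↔ (¬P → (S → R)).

¬P = ¬T = F
S → R = F → F = T
¬P → (S → R) = F → T = T
Q ↔ (¬P → (S → R)) = T ↔ T = T
Thus S3 is true.

Count: 3.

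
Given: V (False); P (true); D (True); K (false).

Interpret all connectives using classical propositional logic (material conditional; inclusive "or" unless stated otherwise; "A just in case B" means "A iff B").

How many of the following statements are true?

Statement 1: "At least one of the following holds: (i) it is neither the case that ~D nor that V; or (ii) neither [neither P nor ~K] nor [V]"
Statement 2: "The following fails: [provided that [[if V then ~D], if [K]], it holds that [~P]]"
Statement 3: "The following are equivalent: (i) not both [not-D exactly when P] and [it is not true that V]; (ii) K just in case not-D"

Statement 1: Formalization: (¬D ↓ V) ∨ ((P ↓ ¬K) ↓ V)

¬D = ¬T = F
¬D ↓ V = F ↓ F = T
¬K = ¬F = T
P ↓ ¬K = T ↓ T = F
(P ↓ ¬K) ↓ V = F ↓ F = T
(¬D ↓ V) ∨ ((P ↓ ¬K) ↓ V) = T ∨ T = T
Thus Statement 1 is true.

Statement 2: Formalization: ¬((K → (V → ¬D)) → ¬P)

¬D = ¬T = F
V → ¬D = F → F = T
K → (V → ¬D) = F → T = T
¬P = ¬T = F
(K → (V → ¬D)) → ¬P = T → F = F
¬((K → (V → ¬D)) → ¬P) = ¬F = T
So Statement 2 is true.

Statement 3: Parsed as ((¬D ↔ P) ↑ ¬V) ↔ (K ↔ ¬D)

¬D = ¬T = F
¬D ↔ P = F ↔ T = F
¬V = ¬F = T
(¬D ↔ P) ↑ ¬V = F ↑ T = T
¬D = ¬T = F
K ↔ ¬D = F ↔ F = T
((¬D ↔ P) ↑ ¬V) ↔ (K ↔ ¬D) = T ↔ T = T
So Statement 3 is true.

3 of the 3 statements are true (Statement 1, Statement 2, Statement 3).

3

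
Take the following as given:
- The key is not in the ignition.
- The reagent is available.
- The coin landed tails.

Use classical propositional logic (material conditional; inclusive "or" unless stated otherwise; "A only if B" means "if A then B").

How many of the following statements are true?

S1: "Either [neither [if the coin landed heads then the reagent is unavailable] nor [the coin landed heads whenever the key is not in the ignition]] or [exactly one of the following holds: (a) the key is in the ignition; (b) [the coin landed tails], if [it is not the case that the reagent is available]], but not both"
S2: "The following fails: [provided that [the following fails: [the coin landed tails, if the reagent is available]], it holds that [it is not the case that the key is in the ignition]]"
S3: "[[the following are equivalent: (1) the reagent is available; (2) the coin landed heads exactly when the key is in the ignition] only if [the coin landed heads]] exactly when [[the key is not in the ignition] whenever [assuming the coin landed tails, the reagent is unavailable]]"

1

Let L = "the coin landed heads" (F), H = "the reagent is available" (T), G = "the key is in the ignition" (F).

S1: In symbols: ((L → ¬H) ↓ (¬G → L)) ⊕ (G ⊕ (¬H → ¬L))

¬H = ¬T = F
L → ¬H = F → F = T
¬G = ¬F = T
¬G → L = T → F = F
(L → ¬H) ↓ (¬G → L) = T ↓ F = F
¬H = ¬T = F
¬L = ¬F = T
¬H → ¬L = F → T = T
G ⊕ (¬H → ¬L) = F ⊕ T = T
((L → ¬H) ↓ (¬G → L)) ⊕ (G ⊕ (¬H → ¬L)) = F ⊕ T = T
Thus S1 is true.

S2: In symbols: ¬(¬(H → ¬L) → ¬G)

¬L = ¬F = T
H → ¬L = T → T = T
¬(H → ¬L) = ¬T = F
¬G = ¬F = T
¬(H → ¬L) → ¬G = F → T = T
¬(¬(H → ¬L) → ¬G) = ¬T = F
Thus S2 is false.

S3: This is ((H ↔ (L ↔ G)) → L) ↔ ((¬L → ¬H) → ¬G).

L ↔ G = F ↔ F = T
H ↔ (L ↔ G) = T ↔ T = T
(H ↔ (L ↔ G)) → L = T → F = F
¬L = ¬F = T
¬H = ¬T = F
¬L → ¬H = T → F = F
¬G = ¬F = T
(¬L → ¬H) → ¬G = F → T = T
((H ↔ (L ↔ G)) → L) ↔ ((¬L → ¬H) → ¬G) = F ↔ T = F
Hence S3 is false.

Count: 1.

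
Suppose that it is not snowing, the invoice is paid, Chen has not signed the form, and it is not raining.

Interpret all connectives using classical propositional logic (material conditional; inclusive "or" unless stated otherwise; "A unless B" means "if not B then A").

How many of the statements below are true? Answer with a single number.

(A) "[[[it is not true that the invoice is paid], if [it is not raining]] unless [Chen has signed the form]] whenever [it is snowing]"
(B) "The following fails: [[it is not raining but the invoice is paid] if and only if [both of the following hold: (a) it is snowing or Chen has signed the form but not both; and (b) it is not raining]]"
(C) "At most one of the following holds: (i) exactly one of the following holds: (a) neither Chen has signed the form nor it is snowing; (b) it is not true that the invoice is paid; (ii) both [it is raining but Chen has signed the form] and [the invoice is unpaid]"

3

Let P = "it is snowing" (False), S = "it is raining" (False), Q = "the invoice is paid" (True), R = "Chen has signed the form" (False).

(A): This is P -> ((not S -> not Q) or R).

not S = not False = True
not Q = not True = False
not S -> not Q = True -> False = False
(not S -> not Q) or R = False or False = False
P -> ((not S -> not Q) or R) = False -> False = True
Hence (A) is true.

(B): Formalization: not ((not S and Q) iff ((P xor R) and not S))

not S = not False = True
not S and Q = True and True = True
P xor R = False xor False = False
not S = not False = True
(P xor R) and not S = False and True = False
(not S and Q) iff ((P xor R) and not S) = True iff False = False
not ((not S and Q) iff ((P xor R) and not S)) = not False = True
Hence (B) is true.

(C): In symbols: ((R nor P) xor not Q) nand ((S and R) and not Q)

R nor P = False nor False = True
not Q = not True = False
(R nor P) xor not Q = True xor False = True
S and R = False and False = False
not Q = not True = False
(S and R) and not Q = False and False = False
((R nor P) xor not Q) nand ((S and R) and not Q) = True nand False = True
Thus (C) is true.

True statements: 3.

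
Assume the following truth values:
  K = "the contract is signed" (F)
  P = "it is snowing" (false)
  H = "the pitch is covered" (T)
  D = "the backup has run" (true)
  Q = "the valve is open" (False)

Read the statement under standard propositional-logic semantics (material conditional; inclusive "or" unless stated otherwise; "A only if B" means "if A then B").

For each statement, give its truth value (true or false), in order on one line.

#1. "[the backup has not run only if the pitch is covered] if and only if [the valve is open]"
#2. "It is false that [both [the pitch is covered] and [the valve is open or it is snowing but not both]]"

#1 False / #2 True

#1: In symbols: (~D -> H) <-> Q

~D = ~T = F
~D -> H = F -> T = T
(~D -> H) <-> Q = T <-> F = F
Thus #1 is false.

#2: In symbols: ~(H & (Q xor P))

Q xor P = F xor F = F
H & (Q xor P) = T & F = F
~(H & (Q xor P)) = ~F = T
So #2 is true.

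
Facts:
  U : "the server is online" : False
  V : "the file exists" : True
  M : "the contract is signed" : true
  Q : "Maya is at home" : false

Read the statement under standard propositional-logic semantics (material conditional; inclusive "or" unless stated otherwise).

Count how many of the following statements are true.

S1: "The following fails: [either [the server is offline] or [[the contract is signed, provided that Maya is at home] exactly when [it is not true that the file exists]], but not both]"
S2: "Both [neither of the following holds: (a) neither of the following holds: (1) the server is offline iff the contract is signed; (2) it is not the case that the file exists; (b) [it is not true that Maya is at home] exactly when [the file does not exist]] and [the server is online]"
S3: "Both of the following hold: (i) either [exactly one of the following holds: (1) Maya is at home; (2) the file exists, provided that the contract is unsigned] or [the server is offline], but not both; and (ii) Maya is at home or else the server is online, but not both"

0

S1: Formalization: ~(~U xor ((Q -> M) <-> ~V))

~U = ~F = T
Q -> M = F -> T = T
~V = ~T = F
(Q -> M) <-> ~V = T <-> F = F
~U xor ((Q -> M) <-> ~V) = T xor F = T
~(~U xor ((Q -> M) <-> ~V)) = ~T = F
Hence S1 is false.

S2: In symbols: (((~U <-> M) nor ~V) nor (~Q <-> ~V)) & U

~U = ~F = T
~U <-> M = T <-> T = T
~V = ~T = F
(~U <-> M) nor ~V = T nor F = F
~Q = ~F = T
~V = ~T = F
~Q <-> ~V = T <-> F = F
((~U <-> M) nor ~V) nor (~Q <-> ~V) = F nor F = T
(((~U <-> M) nor ~V) nor (~Q <-> ~V)) & U = T & F = F
So S2 is false.

S3: Formalization: ((Q xor (~M -> V)) xor ~U) & (Q xor U)

~M = ~T = F
~M -> V = F -> T = T
Q xor (~M -> V) = F xor T = T
~U = ~F = T
(Q xor (~M -> V)) xor ~U = T xor T = F
Q xor U = F xor F = F
((Q xor (~M -> V)) xor ~U) & (Q xor U) = F & F = F
Thus S3 is false.

0 of the 3 statements are true (none).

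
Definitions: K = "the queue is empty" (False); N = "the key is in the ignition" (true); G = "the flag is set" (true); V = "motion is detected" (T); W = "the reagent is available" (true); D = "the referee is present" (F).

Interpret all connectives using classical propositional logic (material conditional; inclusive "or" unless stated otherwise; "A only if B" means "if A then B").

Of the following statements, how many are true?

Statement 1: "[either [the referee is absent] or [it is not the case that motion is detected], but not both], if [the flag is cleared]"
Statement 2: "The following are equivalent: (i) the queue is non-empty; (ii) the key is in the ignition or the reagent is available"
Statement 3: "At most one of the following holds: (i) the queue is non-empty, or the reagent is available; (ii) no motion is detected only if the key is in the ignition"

Statement 1: Formalization: ~G -> (~D xor ~V)

~G = ~T = F
~D = ~F = T
~V = ~T = F
~D xor ~V = T xor F = T
~G -> (~D xor ~V) = F -> T = T
Hence Statement 1 is true.

Statement 2: In symbols: ~K <-> (N | W)

~K = ~F = T
N | W = T | T = T
~K <-> (N | W) = T <-> T = T
So Statement 2 is true.

Statement 3: Parsed as (~K | W) nand (~V -> N)

~K = ~F = T
~K | W = T | T = T
~V = ~T = F
~V -> N = F -> T = T
(~K | W) nand (~V -> N) = T nand T = F
So Statement 3 is false.

2 of the 3 statements are true.

2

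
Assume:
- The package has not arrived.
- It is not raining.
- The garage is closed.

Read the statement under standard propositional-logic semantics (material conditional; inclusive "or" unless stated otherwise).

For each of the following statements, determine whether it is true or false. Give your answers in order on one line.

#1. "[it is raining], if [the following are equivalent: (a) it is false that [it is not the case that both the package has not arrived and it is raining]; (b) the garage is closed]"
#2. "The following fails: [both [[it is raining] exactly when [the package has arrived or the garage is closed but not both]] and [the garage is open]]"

#1 true, #2 true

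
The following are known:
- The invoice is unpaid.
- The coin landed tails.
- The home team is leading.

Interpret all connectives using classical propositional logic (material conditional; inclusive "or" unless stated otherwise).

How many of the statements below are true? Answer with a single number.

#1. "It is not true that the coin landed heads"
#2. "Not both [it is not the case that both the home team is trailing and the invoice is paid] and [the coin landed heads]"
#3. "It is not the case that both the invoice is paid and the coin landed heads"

3

Let Q = "the coin landed heads" (False), R = "the home team is leading" (True), P = "the invoice is paid" (False).

#1: In symbols: not Q

not Q = not False = True
Hence #1 is true.

#2: Parsed as (not R nand P) nand Q

not R = not True = False
not R nand P = False nand False = True
(not R nand P) nand Q = True nand False = True
Hence #2 is true.

#3: This is P nand Q.

P nand Q = False nand False = True
So #3 is true.

True statements: 3.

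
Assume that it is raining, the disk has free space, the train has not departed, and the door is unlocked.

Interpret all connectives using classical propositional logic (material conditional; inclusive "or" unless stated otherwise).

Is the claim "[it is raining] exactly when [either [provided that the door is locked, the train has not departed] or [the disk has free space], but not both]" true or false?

False.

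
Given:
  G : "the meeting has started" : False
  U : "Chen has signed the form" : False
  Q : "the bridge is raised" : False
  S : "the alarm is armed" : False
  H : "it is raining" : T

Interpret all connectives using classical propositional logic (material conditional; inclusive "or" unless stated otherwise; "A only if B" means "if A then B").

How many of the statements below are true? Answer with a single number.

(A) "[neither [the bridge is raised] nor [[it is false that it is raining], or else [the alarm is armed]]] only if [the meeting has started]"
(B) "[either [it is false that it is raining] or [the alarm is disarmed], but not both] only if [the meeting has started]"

0

(A): This is (Q ↓ (¬H ∨ S)) → G.

¬H = ¬T = F
¬H ∨ S = F ∨ F = F
Q ↓ (¬H ∨ S) = F ↓ F = T
(Q ↓ (¬H ∨ S)) → G = T → F = F
Thus (A) is false.

(B): Parsed as (¬H ⊕ ¬S) → G

¬H = ¬T = F
¬S = ¬F = T
¬H ⊕ ¬S = F ⊕ T = T
(¬H ⊕ ¬S) → G = T → F = F
Thus (B) is false.

True statements: 0 (none).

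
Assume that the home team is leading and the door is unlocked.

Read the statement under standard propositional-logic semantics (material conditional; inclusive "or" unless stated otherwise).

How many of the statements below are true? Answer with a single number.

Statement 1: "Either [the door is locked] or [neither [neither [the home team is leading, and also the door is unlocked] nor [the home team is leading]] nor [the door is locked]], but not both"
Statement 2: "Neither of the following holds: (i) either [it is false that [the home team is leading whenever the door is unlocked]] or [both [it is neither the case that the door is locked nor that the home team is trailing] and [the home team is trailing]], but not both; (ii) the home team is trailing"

2

Let Q = "the door is locked" (F), P = "the home team is leading" (T).

Statement 1: Parsed as Q xor (((P & ~Q) nor P) nor Q)

~Q = ~F = T
P & ~Q = T & T = T
(P & ~Q) nor P = T nor T = F
((P & ~Q) nor P) nor Q = F nor F = T
Q xor (((P & ~Q) nor P) nor Q) = F xor T = T
Hence Statement 1 is true.

Statement 2: This is (~(~Q -> P) xor ((Q nor ~P) & ~P)) nor ~P.

~Q = ~F = T
~Q -> P = T -> T = T
~(~Q -> P) = ~T = F
~P = ~T = F
Q nor ~P = F nor F = T
~P = ~T = F
(Q nor ~P) & ~P = T & F = F
~(~Q -> P) xor ((Q nor ~P) & ~P) = F xor F = F
~P = ~T = F
(~(~Q -> P) xor ((Q nor ~P) & ~P)) nor ~P = F nor F = T
Thus Statement 2 is true.

2 of the 2 statements are true (Statement 1, Statement 2).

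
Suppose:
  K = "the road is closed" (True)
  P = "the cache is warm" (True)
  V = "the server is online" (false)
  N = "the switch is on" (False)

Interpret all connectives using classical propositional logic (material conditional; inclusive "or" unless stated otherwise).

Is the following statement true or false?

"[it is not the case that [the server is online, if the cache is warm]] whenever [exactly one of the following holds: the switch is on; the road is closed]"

The statement is true.

Values: N=F, K=T, P=T, V=F.
This is (N ⊕ K) → ¬(P → V).

N ⊕ K = F ⊕ T = T
P → V = T → F = F
¬(P → V) = ¬F = T
(N ⊕ K) → ¬(P → V) = T → T = T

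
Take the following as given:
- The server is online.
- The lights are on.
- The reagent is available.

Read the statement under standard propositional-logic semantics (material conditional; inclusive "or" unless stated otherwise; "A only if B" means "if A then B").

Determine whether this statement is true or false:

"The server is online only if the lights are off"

Let S = "the server is online" (True), Q = "the lights are on" (True).
Formalization: S -> not Q

not Q = not True = False
S -> not Q = True -> False = False

False.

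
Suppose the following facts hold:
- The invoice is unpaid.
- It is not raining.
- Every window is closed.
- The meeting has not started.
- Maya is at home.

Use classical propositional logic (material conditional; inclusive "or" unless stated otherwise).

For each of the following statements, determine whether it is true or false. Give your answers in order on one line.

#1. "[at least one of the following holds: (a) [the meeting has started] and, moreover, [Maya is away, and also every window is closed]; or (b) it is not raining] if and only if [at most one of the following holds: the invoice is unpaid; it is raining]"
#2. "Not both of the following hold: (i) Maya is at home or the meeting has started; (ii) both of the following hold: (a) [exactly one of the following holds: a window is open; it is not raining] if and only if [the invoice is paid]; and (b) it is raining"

Let S = "the meeting has started" (F), U = "Maya is at home" (T), R = "a window is open" (F), Q = "it is raining" (F), P = "the invoice is paid" (F).

#1: Formalization: ((S ∧ (¬U ∧ ¬R)) ∨ ¬Q) ↔ (¬P ↑ Q)

¬U = ¬T = F
¬R = ¬F = T
¬U ∧ ¬R = F ∧ T = F
S ∧ (¬U ∧ ¬R) = F ∧ F = F
¬Q = ¬F = T
(S ∧ (¬U ∧ ¬R)) ∨ ¬Q = F ∨ T = T
¬P = ¬F = T
¬P ↑ Q = T ↑ F = T
((S ∧ (¬U ∧ ¬R)) ∨ ¬Q) ↔ (¬P ↑ Q) = T ↔ T = T
So #1 is true.

#2: Parsed as (U ∨ S) ↑ (((R ⊕ ¬Q) ↔ P) ∧ Q)

U ∨ S = T ∨ F = T
¬Q = ¬F = T
R ⊕ ¬Q = F ⊕ T = T
(R ⊕ ¬Q) ↔ P = T ↔ F = F
((R ⊕ ¬Q) ↔ P) ∧ Q = F ∧ F = F
(U ∨ S) ↑ (((R ⊕ ¬Q) ↔ P) ∧ Q) = T ↑ F = T
Hence #2 is true.

#1 true; #2 true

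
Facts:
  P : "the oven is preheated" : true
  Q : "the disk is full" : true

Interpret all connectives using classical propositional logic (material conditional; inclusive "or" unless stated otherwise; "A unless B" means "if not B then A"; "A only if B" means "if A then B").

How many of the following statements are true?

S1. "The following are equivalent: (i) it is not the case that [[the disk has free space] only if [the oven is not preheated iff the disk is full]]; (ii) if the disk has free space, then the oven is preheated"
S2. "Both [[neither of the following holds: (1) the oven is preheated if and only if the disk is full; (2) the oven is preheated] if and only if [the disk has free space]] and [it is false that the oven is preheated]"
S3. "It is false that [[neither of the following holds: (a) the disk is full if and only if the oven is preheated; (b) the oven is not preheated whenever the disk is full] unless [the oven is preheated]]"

S1: In symbols: ¬(¬Q → (¬P ↔ Q)) ↔ (¬Q → P)

¬Q = ¬T = F
¬P = ¬T = F
¬P ↔ Q = F ↔ T = F
¬Q → (¬P ↔ Q) = F → F = T
¬(¬Q → (¬P ↔ Q)) = ¬T = F
¬Q = ¬T = F
¬Q → P = F → T = T
¬(¬Q → (¬P ↔ Q)) ↔ (¬Q → P) = F ↔ T = F
So S1 is false.

S2: Formalization: (((P ↔ Q) ↓ P) ↔ ¬Q) ∧ ¬P

P ↔ Q = T ↔ T = T
(P ↔ Q) ↓ P = T ↓ T = F
¬Q = ¬T = F
((P ↔ Q) ↓ P) ↔ ¬Q = F ↔ F = T
¬P = ¬T = F
(((P ↔ Q) ↓ P) ↔ ¬Q) ∧ ¬P = T ∧ F = F
Hence S2 is false.

S3: Parsed as ¬(((Q ↔ P) ↓ (Q → ¬P)) ∨ P)

Q ↔ P = T ↔ T = T
¬P = ¬T = F
Q → ¬P = T → F = F
(Q ↔ P) ↓ (Q → ¬P) = T ↓ F = F
((Q ↔ P) ↓ (Q → ¬P)) ∨ P = F ∨ T = T
¬(((Q ↔ P) ↓ (Q → ¬P)) ∨ P) = ¬T = F
Thus S3 is false.

0 of the 3 statements are true (none).

0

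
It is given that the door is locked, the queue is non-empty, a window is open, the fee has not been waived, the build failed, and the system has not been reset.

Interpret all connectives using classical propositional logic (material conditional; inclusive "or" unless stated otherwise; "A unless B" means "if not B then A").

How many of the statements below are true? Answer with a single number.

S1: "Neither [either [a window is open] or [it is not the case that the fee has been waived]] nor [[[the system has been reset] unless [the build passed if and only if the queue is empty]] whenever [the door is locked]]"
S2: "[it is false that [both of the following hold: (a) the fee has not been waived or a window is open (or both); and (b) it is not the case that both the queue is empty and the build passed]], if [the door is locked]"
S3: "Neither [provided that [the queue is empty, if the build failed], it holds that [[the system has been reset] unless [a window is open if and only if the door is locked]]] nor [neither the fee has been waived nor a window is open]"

0

Let R = "a window is open" (True), S = "the fee has been waived" (False), P = "the door is locked" (True), V = "the system has been reset" (False), U = "the build passed" (False), Q = "the queue is empty" (False).

S1: This is (R or not S) nor (P -> (V or (U iff Q))).

not S = not False = True
R or not S = True or True = True
U iff Q = False iff False = True
V or (U iff Q) = False or True = True
P -> (V or (U iff Q)) = True -> True = True
(R or not S) nor (P -> (V or (U iff Q))) = True nor True = False
Hence S1 is false.

S2: Parsed as P -> not ((not S or R) and (Q nand U))

not S = not False = True
not S or R = True or True = True
Q nand U = False nand False = True
(not S or R) and (Q nand U) = True and True = True
not ((not S or R) and (Q nand U)) = not True = False
P -> not ((not S or R) and (Q nand U)) = True -> False = False
So S2 is false.

S3: Parsed as ((not U -> Q) -> (V or (R iff P))) nor (S nor R)

not U = not False = True
not U -> Q = True -> False = False
R iff P = True iff True = True
V or (R iff P) = False or True = True
(not U -> Q) -> (V or (R iff P)) = False -> True = True
S nor R = False nor True = False
((not U -> Q) -> (V or (R iff P))) nor (S nor R) = True nor False = False
So S3 is false.

0 of the 3 statements are true (none).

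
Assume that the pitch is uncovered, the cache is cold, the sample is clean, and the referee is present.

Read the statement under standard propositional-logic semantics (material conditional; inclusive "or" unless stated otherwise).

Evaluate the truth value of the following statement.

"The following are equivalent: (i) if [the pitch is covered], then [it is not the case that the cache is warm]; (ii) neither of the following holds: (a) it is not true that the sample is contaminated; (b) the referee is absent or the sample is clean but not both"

False.

Let P = "the pitch is covered" (False), Q = "the cache is warm" (False), R = "the sample is contaminated" (False), S = "the referee is present" (True).
Parsed as (P -> not Q) iff (not R nor (not S xor not R))

not Q = not False = True
P -> not Q = False -> True = True
not R = not False = True
not S = not True = False
not R = not False = True
not S xor not R = False xor True = True
not R nor (not S xor not R) = True nor True = False
(P -> not Q) iff (not R nor (not S xor not R)) = True iff False = False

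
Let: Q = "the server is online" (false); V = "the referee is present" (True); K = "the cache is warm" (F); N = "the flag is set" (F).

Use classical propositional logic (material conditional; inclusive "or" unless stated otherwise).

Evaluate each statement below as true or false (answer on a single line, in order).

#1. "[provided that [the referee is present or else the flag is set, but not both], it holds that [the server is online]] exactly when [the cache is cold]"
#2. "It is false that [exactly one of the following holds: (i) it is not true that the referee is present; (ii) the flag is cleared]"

#1 F / #2 F

#1: Formalization: ((V xor N) -> Q) <-> ~K

V xor N = T xor F = T
(V xor N) -> Q = T -> F = F
~K = ~F = T
((V xor N) -> Q) <-> ~K = F <-> T = F
Thus #1 is false.

#2: This is ~(~V xor ~N).

~V = ~T = F
~N = ~F = T
~V xor ~N = F xor T = T
~(~V xor ~N) = ~T = F
Thus #2 is false.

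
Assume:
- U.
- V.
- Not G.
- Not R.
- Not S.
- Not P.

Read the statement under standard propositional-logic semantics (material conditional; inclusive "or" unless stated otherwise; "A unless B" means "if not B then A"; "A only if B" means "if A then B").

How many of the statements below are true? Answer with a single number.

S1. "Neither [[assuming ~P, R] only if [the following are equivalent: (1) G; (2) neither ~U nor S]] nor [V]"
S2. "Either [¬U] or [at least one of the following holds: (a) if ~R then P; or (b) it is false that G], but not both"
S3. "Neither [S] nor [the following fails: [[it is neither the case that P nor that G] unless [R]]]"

S1: Parsed as ((~P -> R) -> (G <-> (~U nor S))) nor V

~P = ~F = T
~P -> R = T -> F = F
~U = ~T = F
~U nor S = F nor F = T
G <-> (~U nor S) = F <-> T = F
(~P -> R) -> (G <-> (~U nor S)) = F -> F = T
((~P -> R) -> (G <-> (~U nor S))) nor V = T nor T = F
So S1 is false.

S2: In symbols: ~U xor ((~R -> P) | ~G)

~U = ~T = F
~R = ~F = T
~R -> P = T -> F = F
~G = ~F = T
(~R -> P) | ~G = F | T = T
~U xor ((~R -> P) | ~G) = F xor T = T
So S2 is true.

S3: Parsed as S nor ~((P nor G) | R)

P nor G = F nor F = T
(P nor G) | R = T | F = T
~((P nor G) | R) = ~T = F
S nor ~((P nor G) | R) = F nor F = T
Hence S3 is true.

Count: 2.

2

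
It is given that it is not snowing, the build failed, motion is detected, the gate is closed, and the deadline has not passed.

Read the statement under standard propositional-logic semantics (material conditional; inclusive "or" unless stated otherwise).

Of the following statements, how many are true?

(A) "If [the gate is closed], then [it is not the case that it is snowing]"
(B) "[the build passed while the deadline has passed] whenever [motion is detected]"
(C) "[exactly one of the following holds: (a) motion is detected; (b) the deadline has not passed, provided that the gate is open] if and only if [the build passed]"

Let S = "the gate is open" (F), P = "it is snowing" (F), R = "motion is detected" (T), Q = "the build passed" (F), U = "the deadline has passed" (F).

(A): This is ¬S → ¬P.

¬S = ¬F = T
¬P = ¬F = T
¬S → ¬P = T → T = T
Thus (A) is true.

(B): Formalization: R → (Q ∧ U)

Q ∧ U = F ∧ F = F
R → (Q ∧ U) = T → F = F
Hence (B) is false.

(C): In symbols: (R ⊕ (S → ¬U)) ↔ Q

¬U = ¬F = T
S → ¬U = F → T = T
R ⊕ (S → ¬U) = T ⊕ T = F
(R ⊕ (S → ¬U)) ↔ Q = F ↔ F = T
Thus (C) is true.

2 of the 3 statements are true ((A), (C)).

2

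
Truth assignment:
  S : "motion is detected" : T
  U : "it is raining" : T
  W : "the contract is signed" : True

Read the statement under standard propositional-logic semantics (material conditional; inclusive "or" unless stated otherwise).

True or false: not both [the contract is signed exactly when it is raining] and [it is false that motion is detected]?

True

In symbols: (W <-> U) nand ~S

W <-> U = T <-> T = T
~S = ~T = F
(W <-> U) nand ~S = T nand F = T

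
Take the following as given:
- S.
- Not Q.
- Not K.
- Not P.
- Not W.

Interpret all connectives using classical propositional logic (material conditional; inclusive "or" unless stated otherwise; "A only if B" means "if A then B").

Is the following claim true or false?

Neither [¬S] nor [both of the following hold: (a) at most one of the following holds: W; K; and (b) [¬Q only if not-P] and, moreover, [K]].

True.

This is ~S nor ((W nand K) & ((~Q -> ~P) & K)).

~S = ~T = F
W nand K = F nand F = T
~Q = ~F = T
~P = ~F = T
~Q -> ~P = T -> T = T
(~Q -> ~P) & K = T & F = F
(W nand K) & ((~Q -> ~P) & K) = T & F = F
~S nor ((W nand K) & ((~Q -> ~P) & K)) = F nor F = T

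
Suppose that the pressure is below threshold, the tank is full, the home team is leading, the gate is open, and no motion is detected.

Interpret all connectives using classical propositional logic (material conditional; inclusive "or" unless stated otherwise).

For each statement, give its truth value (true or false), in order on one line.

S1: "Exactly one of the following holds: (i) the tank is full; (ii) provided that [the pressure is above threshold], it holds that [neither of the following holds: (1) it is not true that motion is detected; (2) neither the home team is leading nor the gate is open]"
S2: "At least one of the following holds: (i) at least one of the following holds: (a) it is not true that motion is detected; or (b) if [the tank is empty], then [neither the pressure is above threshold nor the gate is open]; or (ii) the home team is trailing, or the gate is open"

Let R = "the tank is full" (True), Q = "the pressure is above threshold" (False), G = "motion is detected" (False), K = "the home team is leading" (True), V = "the gate is open" (True).

S1: In symbols: R xor (Q -> (not G nor (K nor V)))

not G = not False = True
K nor V = True nor True = False
not G nor (K nor V) = True nor False = False
Q -> (not G nor (K nor V)) = False -> False = True
R xor (Q -> (not G nor (K nor V))) = True xor True = False
So S1 is false.

S2: This is (not G or (not R -> (Q nor V))) or (not K or V).

not G = not False = True
not R = not True = False
Q nor V = False nor True = False
not R -> (Q nor V) = False -> False = True
not G or (not R -> (Q nor V)) = True or True = True
not K = not True = False
not K or V = False or True = True
(not G or (not R -> (Q nor V))) or (not K or V) = True or True = True
Hence S2 is true.

S1 F; S2 T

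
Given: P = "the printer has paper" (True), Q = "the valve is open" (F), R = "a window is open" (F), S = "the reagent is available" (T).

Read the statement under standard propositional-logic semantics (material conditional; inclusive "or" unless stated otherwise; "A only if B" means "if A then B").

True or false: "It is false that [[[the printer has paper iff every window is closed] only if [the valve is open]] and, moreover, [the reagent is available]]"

True.

This is not (((P iff not R) -> Q) and S).

not R = not False = True
P iff not R = True iff True = True
(P iff not R) -> Q = True -> False = False
((P iff not R) -> Q) and S = False and True = False
not (((P iff not R) -> Q) and S) = not False = True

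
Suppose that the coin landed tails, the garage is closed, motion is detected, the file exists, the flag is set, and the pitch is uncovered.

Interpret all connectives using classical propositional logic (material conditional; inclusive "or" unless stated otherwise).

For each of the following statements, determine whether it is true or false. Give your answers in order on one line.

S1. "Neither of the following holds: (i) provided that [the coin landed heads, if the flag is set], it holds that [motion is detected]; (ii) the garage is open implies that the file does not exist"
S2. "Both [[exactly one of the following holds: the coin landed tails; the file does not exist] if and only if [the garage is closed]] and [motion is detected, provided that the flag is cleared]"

Let U = "the flag is set" (T), P = "the coin landed heads" (F), R = "motion is detected" (T), Q = "the garage is closed" (T), S = "the file exists" (T).

S1: This is ((U -> P) -> R) nor (~Q -> ~S).

U -> P = T -> F = F
(U -> P) -> R = F -> T = T
~Q = ~T = F
~S = ~T = F
~Q -> ~S = F -> F = T
((U -> P) -> R) nor (~Q -> ~S) = T nor T = F
So S1 is false.

S2: Formalization: ((~P xor ~S) <-> Q) & (~U -> R)

~P = ~F = T
~S = ~T = F
~P xor ~S = T xor F = T
(~P xor ~S) <-> Q = T <-> T = T
~U = ~T = F
~U -> R = F -> T = T
((~P xor ~S) <-> Q) & (~U -> R) = T & T = T
Hence S2 is true.

S1 F, S2 T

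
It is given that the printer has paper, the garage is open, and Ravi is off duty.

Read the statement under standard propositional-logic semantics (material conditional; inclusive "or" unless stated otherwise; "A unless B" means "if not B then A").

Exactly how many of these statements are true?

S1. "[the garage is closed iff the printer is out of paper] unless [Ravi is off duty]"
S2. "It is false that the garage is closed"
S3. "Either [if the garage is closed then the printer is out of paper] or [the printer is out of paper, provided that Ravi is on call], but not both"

2

Let S = "the garage is closed" (F), V = "the printer has paper" (T), R = "Ravi is on call" (F).

S1: Parsed as (S <-> ~V) | ~R

~V = ~T = F
S <-> ~V = F <-> F = T
~R = ~F = T
(S <-> ~V) | ~R = T | T = T
Thus S1 is true.

S2: This is ~S.

~S = ~F = T
Thus S2 is true.

S3: In symbols: (S -> ~V) xor (R -> ~V)

~V = ~T = F
S -> ~V = F -> F = T
~V = ~T = F
R -> ~V = F -> F = T
(S -> ~V) xor (R -> ~V) = T xor T = F
Hence S3 is false.

2 of the 3 statements are true (S1, S2).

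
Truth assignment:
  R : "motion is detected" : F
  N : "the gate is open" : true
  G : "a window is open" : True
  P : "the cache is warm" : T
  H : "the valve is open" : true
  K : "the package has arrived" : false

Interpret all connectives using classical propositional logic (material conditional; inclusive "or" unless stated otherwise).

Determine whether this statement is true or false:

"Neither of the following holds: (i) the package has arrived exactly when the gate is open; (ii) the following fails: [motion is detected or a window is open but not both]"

True

Values: K=F, N=T, R=F, G=T.
In symbols: (K ↔ N) ↓ ¬(R ⊕ G)

K ↔ N = F ↔ T = F
R ⊕ G = F ⊕ T = T
¬(R ⊕ G) = ¬T = F
(K ↔ N) ↓ ¬(R ⊕ G) = F ↓ F = T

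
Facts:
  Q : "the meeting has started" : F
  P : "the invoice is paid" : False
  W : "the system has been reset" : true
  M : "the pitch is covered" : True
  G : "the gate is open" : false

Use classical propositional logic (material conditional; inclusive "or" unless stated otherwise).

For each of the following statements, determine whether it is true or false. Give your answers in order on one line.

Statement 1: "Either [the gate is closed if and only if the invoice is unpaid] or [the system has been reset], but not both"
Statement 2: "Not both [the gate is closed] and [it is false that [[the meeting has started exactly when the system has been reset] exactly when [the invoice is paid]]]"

Statement 1 False; Statement 2 True

Statement 1: This is (¬G ↔ ¬P) ⊕ W.

¬G = ¬F = T
¬P = ¬F = T
¬G ↔ ¬P = T ↔ T = T
(¬G ↔ ¬P) ⊕ W = T ⊕ T = F
So Statement 1 is false.

Statement 2: Formalization: ¬G ↑ ¬((Q ↔ W) ↔ P)

¬G = ¬F = T
Q ↔ W = F ↔ T = F
(Q ↔ W) ↔ P = F ↔ F = T
¬((Q ↔ W) ↔ P) = ¬T = F
¬G ↑ ¬((Q ↔ W) ↔ P) = T ↑ F = T
Hence Statement 2 is true.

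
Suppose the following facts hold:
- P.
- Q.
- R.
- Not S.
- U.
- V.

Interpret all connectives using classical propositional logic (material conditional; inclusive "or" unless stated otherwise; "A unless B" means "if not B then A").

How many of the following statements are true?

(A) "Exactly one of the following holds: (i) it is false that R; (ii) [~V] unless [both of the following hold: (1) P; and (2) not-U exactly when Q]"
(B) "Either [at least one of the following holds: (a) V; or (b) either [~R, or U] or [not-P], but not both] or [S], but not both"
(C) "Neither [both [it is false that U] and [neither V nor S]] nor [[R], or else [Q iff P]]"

1

(A): Parsed as not R xor (not V or (P and (not U iff Q)))

not R = not True = False
not V = not True = False
not U = not True = False
not U iff Q = False iff True = False
P and (not U iff Q) = True and False = False
not V or (P and (not U iff Q)) = False or False = False
not R xor (not V or (P and (not U iff Q))) = False xor False = False
Hence (A) is false.

(B): In symbols: (V or ((not R or U) xor not P)) xor S

not R = not True = False
not R or U = False or True = True
not P = not True = False
(not R or U) xor not P = True xor False = True
V or ((not R or U) xor not P) = True or True = True
(V or ((not R or U) xor not P)) xor S = True xor False = True
Hence (B) is true.

(C): Formalization: (not U and (V nor S)) nor (R or (Q iff P))

not U = not True = False
V nor S = True nor False = False
not U and (V nor S) = False and False = False
Q iff P = True iff True = True
R or (Q iff P) = True or True = True
(not U and (V nor S)) nor (R or (Q iff P)) = False nor True = False
So (C) is false.

Count: 1.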